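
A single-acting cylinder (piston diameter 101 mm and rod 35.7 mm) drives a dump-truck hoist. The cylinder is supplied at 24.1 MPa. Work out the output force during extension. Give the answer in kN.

F ≈ 193 kN

Cap-side area A_cap = π/4 × (101 mm)² = 8012 mm^2
F = P × A_cap = 24.1 MPa × A_cap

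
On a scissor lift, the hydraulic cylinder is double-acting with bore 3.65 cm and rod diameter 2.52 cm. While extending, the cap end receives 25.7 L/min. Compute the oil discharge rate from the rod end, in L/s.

Cap-side area A_cap = π/4 × (3.65 cm)² = 10.46 cm^2
Rod-side annular area A_ann = π/4 × (3.65² − 2.52²) = 5.476 cm^2
Piston speed v = Q_in/A_cap; rod-end outflow Q_out = v × A_ann = Q_in × A_ann/A_cap.

Q_out ≈ 0.224 L/s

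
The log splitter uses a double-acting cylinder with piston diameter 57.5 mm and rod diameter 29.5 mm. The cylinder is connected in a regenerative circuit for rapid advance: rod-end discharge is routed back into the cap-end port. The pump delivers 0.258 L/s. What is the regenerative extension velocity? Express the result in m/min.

v ≈ 22.6 m/min

In regeneration the rod-end outflow joins the pump flow into the cap end, so the net volume the pump must supply per unit advance equals the rod cross-section area.
Rod cross-section A_rod = π/4 × (29.5 mm)² = 683.5 mm^2
v = Q_pump / A_rod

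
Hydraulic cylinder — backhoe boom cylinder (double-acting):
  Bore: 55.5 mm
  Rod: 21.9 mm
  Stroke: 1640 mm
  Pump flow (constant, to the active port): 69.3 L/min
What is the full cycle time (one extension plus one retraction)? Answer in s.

Cap-side area A_cap = π/4 × (55.5 mm)² = 2419 mm^2
Rod-side annular area A_ann = π/4 × (55.5² − 21.9²) = 2043 mm^2
t_ext = A_cap·L/Q = 3.435 s
t_ret = A_ann·L/Q = 2.900 s
t_cycle = t_ext + t_ret

t ≈ 6.34 s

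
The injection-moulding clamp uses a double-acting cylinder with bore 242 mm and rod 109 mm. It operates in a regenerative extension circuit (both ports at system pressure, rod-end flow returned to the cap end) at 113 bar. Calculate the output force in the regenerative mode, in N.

With equal pressure on both faces, forces on the annular region cancel; the net push is pressure × rod cross-section.
Rod cross-section A_rod = π/4 × (109 mm)² = 9331 mm^2
F = P × A_rod

F ≈ 1.05e5 N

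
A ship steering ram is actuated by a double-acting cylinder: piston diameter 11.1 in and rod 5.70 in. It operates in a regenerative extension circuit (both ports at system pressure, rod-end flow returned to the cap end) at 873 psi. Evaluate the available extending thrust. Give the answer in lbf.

With equal pressure on both faces, forces on the annular region cancel; the net push is pressure × rod cross-section.
Rod cross-section A_rod = π/4 × (5.70 in)² = 25.52 in^2
F = P × A_rod

F ≈ 22300 lbf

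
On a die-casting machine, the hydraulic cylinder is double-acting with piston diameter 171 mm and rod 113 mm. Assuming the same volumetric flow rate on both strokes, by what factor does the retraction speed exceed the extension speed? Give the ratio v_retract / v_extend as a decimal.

v_ret/v_ext ≈ 1.78

Cap-side area A_cap = π/4 × (171 mm)² = 22970 mm^2
Rod-side annular area A_ann = π/4 × (171² − 113²) = 12940 mm^2
For equal Q, v ∝ 1/A, so v_ret/v_ext = A_cap/A_ann.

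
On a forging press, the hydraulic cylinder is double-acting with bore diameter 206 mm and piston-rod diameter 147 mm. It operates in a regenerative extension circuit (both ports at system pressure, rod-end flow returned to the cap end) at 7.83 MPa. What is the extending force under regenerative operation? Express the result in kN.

With equal pressure on both faces, forces on the annular region cancel; the net push is pressure × rod cross-section.
Rod cross-section A_rod = π/4 × (147 mm)² = 16970 mm^2
F = P × A_rod

F ≈ 133 kN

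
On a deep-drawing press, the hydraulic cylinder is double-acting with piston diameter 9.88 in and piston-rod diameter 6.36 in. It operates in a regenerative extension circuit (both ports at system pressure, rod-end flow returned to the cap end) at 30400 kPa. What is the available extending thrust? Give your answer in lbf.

F ≈ 1.40e5 lbf

With equal pressure on both faces, forces on the annular region cancel; the net push is pressure × rod cross-section.
Rod cross-section A_rod = π/4 × (6.36 in)² = 31.77 in^2
F = P × A_rod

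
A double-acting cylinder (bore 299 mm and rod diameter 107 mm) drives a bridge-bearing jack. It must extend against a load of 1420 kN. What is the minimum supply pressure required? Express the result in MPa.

Cap-side area A_cap = π/4 × (299 mm)² = 70220 mm^2
P = F / A = 1420 kN / A

P ≈ 20.2 MPa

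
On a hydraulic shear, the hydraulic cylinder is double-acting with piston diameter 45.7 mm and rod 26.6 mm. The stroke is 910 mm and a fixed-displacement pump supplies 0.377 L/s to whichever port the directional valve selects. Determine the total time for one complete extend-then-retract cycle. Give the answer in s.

t ≈ 6.58 s

Cap-side area A_cap = π/4 × (45.7 mm)² = 1640 mm^2
Rod-side annular area A_ann = π/4 × (45.7² − 26.6²) = 1085 mm^2
t_ext = A_cap·L/Q = 3.959 s
t_ret = A_ann·L/Q = 2.618 s
t_cycle = t_ext + t_ret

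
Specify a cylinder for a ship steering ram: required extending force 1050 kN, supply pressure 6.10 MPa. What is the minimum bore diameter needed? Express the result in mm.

Extension force acts on the full piston face: F = P × (π/4)D².
D = √(4F / (πP)) = √(4 × 1050 kN / (π × 6.10 MPa))

D ≈ 468 mm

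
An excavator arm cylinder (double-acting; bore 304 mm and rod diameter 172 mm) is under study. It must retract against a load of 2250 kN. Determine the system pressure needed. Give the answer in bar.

P ≈ 456 bar

Rod-side annular area A_ann = π/4 × (304² − 172²) = 49350 mm^2
Retraction: pressure acts on the annular area.
P = F / A = 2250 kN / A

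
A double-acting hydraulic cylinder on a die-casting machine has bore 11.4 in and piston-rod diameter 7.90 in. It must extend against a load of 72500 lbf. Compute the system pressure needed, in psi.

Cap-side area A_cap = π/4 × (11.4 in)² = 102.1 in^2
P = F / A = 72500 lbf / A

P ≈ 710 psi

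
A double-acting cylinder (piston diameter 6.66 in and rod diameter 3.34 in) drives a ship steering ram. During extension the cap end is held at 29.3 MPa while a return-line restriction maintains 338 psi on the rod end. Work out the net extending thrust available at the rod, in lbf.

F ≈ 1.39e5 lbf

Cap-side area A_cap = π/4 × (6.66 in)² = 34.84 in^2
Rod-side annular area A_ann = π/4 × (6.66² − 3.34²) = 26.08 in^2
Net thrust = P_cap·A_cap − P_rod·A_ann = 1.480e5 lbf − 8813 lbf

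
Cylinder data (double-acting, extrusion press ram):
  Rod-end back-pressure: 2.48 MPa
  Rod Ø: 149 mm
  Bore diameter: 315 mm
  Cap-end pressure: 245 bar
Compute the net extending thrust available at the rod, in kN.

F ≈ 1760 kN

Cap-side area A_cap = π/4 × (315 mm)² = 77930 mm^2
Rod-side annular area A_ann = π/4 × (315² − 149²) = 60490 mm^2
Net thrust = P_cap·A_cap − P_rod·A_ann = 1909 kN − 150.0 kN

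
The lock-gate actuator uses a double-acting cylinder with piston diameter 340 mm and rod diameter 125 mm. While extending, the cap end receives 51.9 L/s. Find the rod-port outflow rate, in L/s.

Q_out ≈ 44.9 L/s

Cap-side area A_cap = π/4 × (340 mm)² = 90790 mm^2
Rod-side annular area A_ann = π/4 × (340² − 125²) = 78520 mm^2
Piston speed v = Q_in/A_cap; rod-end outflow Q_out = v × A_ann = Q_in × A_ann/A_cap.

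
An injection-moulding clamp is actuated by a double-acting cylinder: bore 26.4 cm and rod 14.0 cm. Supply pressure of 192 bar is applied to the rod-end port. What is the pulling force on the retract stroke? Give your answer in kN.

Rod-side annular area A_ann = π/4 × (26.4² − 14.0²) = 393.5 cm^2
On retraction the pressure acts on the annular area (bore minus rod).
F = P × A_ann

F ≈ 755 kN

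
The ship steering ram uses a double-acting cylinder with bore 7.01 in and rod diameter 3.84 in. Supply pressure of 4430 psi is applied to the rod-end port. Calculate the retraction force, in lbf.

Rod-side annular area A_ann = π/4 × (7.01² − 3.84²) = 27.01 in^2
On retraction the pressure acts on the annular area (bore minus rod).
F = P × A_ann

F ≈ 1.20e5 lbf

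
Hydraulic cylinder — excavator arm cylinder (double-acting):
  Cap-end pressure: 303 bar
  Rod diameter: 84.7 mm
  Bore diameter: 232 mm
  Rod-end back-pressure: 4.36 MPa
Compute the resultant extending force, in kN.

Cap-side area A_cap = π/4 × (232 mm)² = 42270 mm^2
Rod-side annular area A_ann = π/4 × (232² − 84.7²) = 36640 mm^2
Net thrust = P_cap·A_cap − P_rod·A_ann = 1281 kN − 159.7 kN

F ≈ 1120 kN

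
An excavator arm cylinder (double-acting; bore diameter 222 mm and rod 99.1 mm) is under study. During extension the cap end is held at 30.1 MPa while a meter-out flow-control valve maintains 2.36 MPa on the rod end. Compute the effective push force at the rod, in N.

F ≈ 1.09e6 N

Cap-side area A_cap = π/4 × (222 mm)² = 38710 mm^2
Rod-side annular area A_ann = π/4 × (222² − 99.1²) = 30990 mm^2
Net thrust = P_cap·A_cap − P_rod·A_ann = 1.165e6 N − 73150 N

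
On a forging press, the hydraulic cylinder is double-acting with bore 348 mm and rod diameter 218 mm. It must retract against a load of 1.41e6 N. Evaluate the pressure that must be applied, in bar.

Rod-side annular area A_ann = π/4 × (348² − 218²) = 57790 mm^2
Retraction: pressure acts on the annular area.
P = F / A = 1.41e6 N / A

P ≈ 244 bar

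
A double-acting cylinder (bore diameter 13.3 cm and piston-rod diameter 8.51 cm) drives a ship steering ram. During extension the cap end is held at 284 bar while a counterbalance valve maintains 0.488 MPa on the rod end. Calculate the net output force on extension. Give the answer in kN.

F ≈ 391 kN

Cap-side area A_cap = π/4 × (13.3 cm)² = 138.9 cm^2
Rod-side annular area A_ann = π/4 × (13.3² − 8.51²) = 82.05 cm^2
Net thrust = P_cap·A_cap − P_rod·A_ann = 394.6 kN − 4.004 kN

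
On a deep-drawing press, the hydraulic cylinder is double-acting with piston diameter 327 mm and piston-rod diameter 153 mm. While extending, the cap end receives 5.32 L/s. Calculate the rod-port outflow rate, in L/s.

Cap-side area A_cap = π/4 × (327 mm)² = 83980 mm^2
Rod-side annular area A_ann = π/4 × (327² − 153²) = 65600 mm^2
Piston speed v = Q_in/A_cap; rod-end outflow Q_out = v × A_ann = Q_in × A_ann/A_cap.

Q_out ≈ 4.16 L/s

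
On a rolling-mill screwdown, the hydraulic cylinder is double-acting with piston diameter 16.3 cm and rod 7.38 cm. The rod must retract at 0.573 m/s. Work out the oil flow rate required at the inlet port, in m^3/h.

Q ≈ 34.2 m^3/h

Rod-side annular area A_ann = π/4 × (16.3² − 7.38²) = 165.9 cm^2
Q = A × v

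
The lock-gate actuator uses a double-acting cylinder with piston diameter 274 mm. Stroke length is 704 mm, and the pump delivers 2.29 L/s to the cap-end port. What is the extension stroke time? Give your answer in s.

t ≈ 18.1 s

Cap-side area A_cap = π/4 × (274 mm)² = 58960 mm^2
Swept volume V = A × L; t = V / Q = A·L / Q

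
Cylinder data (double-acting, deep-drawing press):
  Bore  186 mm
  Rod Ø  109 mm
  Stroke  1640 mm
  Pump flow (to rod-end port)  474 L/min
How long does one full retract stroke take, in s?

Rod-side annular area A_ann = π/4 × (186² − 109²) = 17840 mm^2
Swept volume V = A × L; t = V / Q = A·L / Q

t ≈ 3.70 s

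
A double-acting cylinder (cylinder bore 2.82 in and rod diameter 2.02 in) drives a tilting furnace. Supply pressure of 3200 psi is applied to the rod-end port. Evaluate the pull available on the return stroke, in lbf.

F ≈ 9730 lbf

Rod-side annular area A_ann = π/4 × (2.82² − 2.02²) = 3.041 in^2
On retraction the pressure acts on the annular area (bore minus rod).
F = P × A_ann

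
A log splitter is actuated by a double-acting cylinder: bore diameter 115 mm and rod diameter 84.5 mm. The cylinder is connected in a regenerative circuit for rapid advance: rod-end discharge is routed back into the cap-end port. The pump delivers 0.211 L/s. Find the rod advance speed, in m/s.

In regeneration the rod-end outflow joins the pump flow into the cap end, so the net volume the pump must supply per unit advance equals the rod cross-section area.
Rod cross-section A_rod = π/4 × (84.5 mm)² = 5608 mm^2
v = Q_pump / A_rod

v ≈ 0.0376 m/s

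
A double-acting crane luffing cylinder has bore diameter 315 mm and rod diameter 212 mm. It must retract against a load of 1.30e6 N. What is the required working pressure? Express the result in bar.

P ≈ 305 bar

Rod-side annular area A_ann = π/4 × (315² − 212²) = 42630 mm^2
Retraction: pressure acts on the annular area.
P = F / A = 1.30e6 N / A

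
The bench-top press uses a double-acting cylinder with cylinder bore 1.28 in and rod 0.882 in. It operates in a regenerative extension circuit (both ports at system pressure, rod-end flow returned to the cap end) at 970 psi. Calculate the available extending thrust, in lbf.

F ≈ 593 lbf

With equal pressure on both faces, forces on the annular region cancel; the net push is pressure × rod cross-section.
Rod cross-section A_rod = π/4 × (0.882 in)² = 0.6110 in^2
F = P × A_rod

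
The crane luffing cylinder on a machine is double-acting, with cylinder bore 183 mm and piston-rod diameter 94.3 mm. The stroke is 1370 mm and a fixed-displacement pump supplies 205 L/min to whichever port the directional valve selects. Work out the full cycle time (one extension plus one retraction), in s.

t ≈ 18.3 s

Cap-side area A_cap = π/4 × (183 mm)² = 26300 mm^2
Rod-side annular area A_ann = π/4 × (183² − 94.3²) = 19320 mm^2
t_ext = A_cap·L/Q = 10.55 s
t_ret = A_ann·L/Q = 7.746 s
t_cycle = t_ext + t_ret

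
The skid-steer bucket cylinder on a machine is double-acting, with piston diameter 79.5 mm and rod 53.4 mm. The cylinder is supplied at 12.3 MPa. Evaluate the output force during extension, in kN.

F ≈ 61.1 kN

Cap-side area A_cap = π/4 × (79.5 mm)² = 4964 mm^2
F = P × A_cap = 12.3 MPa × A_cap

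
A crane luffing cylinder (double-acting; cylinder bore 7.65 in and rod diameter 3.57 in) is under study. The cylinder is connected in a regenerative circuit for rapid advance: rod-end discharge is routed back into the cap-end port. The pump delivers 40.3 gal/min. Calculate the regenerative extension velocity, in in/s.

v ≈ 15.5 in/s

In regeneration the rod-end outflow joins the pump flow into the cap end, so the net volume the pump must supply per unit advance equals the rod cross-section area.
Rod cross-section A_rod = π/4 × (3.57 in)² = 10.01 in^2
v = Q_pump / A_rod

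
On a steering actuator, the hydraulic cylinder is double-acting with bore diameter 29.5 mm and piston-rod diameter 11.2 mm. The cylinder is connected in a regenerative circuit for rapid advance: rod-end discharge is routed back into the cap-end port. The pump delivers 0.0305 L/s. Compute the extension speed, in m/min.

v ≈ 18.6 m/min

In regeneration the rod-end outflow joins the pump flow into the cap end, so the net volume the pump must supply per unit advance equals the rod cross-section area.
Rod cross-section A_rod = π/4 × (11.2 mm)² = 98.52 mm^2
v = Q_pump / A_rod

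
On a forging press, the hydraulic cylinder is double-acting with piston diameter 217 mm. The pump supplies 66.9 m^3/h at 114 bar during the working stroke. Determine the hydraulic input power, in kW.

W ≈ 212 kW

Hydraulic power = P × Q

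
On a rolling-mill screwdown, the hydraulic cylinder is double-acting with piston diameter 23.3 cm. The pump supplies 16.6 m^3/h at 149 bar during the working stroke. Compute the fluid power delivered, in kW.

W ≈ 68.7 kW

Hydraulic power = P × Q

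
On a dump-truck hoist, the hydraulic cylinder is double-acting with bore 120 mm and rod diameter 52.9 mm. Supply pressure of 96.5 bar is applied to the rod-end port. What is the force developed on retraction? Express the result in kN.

F ≈ 87.9 kN

Rod-side annular area A_ann = π/4 × (120² − 52.9²) = 9112 mm^2
On retraction the pressure acts on the annular area (bore minus rod).
F = P × A_ann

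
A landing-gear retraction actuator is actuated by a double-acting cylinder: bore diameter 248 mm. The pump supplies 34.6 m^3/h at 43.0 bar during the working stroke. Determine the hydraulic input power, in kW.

Hydraulic power = P × Q

W ≈ 41.3 kW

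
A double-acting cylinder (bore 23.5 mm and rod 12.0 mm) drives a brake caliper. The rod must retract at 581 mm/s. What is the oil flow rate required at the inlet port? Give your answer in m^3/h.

Q ≈ 0.671 m^3/h

Rod-side annular area A_ann = π/4 × (23.5² − 12.0²) = 320.6 mm^2
Q = A × v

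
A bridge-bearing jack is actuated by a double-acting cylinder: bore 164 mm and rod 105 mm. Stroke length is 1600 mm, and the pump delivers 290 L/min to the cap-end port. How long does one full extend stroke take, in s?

t ≈ 6.99 s

Cap-side area A_cap = π/4 × (164 mm)² = 21120 mm^2
Swept volume V = A × L; t = V / Q = A·L / Q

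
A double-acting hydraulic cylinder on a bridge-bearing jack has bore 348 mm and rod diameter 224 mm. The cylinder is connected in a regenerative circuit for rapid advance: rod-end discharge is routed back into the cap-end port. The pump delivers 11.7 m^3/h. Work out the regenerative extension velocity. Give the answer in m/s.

In regeneration the rod-end outflow joins the pump flow into the cap end, so the net volume the pump must supply per unit advance equals the rod cross-section area.
Rod cross-section A_rod = π/4 × (224 mm)² = 39410 mm^2
v = Q_pump / A_rod

v ≈ 0.0825 m/s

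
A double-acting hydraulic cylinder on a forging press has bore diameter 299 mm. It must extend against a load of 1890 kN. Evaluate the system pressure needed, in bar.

P ≈ 269 bar

Cap-side area A_cap = π/4 × (299 mm)² = 70220 mm^2
P = F / A = 1890 kN / A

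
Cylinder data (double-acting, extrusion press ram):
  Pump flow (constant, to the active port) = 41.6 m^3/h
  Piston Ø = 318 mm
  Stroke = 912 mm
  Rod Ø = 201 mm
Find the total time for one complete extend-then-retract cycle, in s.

t ≈ 10.0 s

Cap-side area A_cap = π/4 × (318 mm)² = 79420 mm^2
Rod-side annular area A_ann = π/4 × (318² − 201²) = 47690 mm^2
t_ext = A_cap·L/Q = 6.268 s
t_ret = A_ann·L/Q = 3.764 s
t_cycle = t_ext + t_ret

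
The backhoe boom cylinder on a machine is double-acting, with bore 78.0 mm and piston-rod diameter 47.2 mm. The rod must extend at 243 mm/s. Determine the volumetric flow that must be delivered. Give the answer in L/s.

Cap-side area A_cap = π/4 × (78.0 mm)² = 4778 mm^2
Q = A × v

Q ≈ 1.16 L/s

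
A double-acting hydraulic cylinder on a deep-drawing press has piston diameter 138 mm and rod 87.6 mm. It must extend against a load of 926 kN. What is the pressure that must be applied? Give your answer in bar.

Cap-side area A_cap = π/4 × (138 mm)² = 14960 mm^2
P = F / A = 926 kN / A

P ≈ 619 bar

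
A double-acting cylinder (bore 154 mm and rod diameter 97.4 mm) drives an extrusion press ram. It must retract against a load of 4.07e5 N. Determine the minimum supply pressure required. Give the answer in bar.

Rod-side annular area A_ann = π/4 × (154² − 97.4²) = 11180 mm^2
Retraction: pressure acts on the annular area.
P = F / A = 4.07e5 N / A

P ≈ 364 bar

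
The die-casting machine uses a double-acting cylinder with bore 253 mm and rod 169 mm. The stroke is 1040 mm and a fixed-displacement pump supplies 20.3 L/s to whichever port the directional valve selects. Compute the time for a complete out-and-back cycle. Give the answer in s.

t ≈ 4.00 s

Cap-side area A_cap = π/4 × (253 mm)² = 50270 mm^2
Rod-side annular area A_ann = π/4 × (253² − 169²) = 27840 mm^2
t_ext = A_cap·L/Q = 2.576 s
t_ret = A_ann·L/Q = 1.426 s
t_cycle = t_ext + t_ret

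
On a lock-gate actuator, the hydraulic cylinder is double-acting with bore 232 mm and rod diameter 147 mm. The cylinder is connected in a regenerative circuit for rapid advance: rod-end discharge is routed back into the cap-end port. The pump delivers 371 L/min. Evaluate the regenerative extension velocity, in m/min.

In regeneration the rod-end outflow joins the pump flow into the cap end, so the net volume the pump must supply per unit advance equals the rod cross-section area.
Rod cross-section A_rod = π/4 × (147 mm)² = 16970 mm^2
v = Q_pump / A_rod

v ≈ 21.9 m/min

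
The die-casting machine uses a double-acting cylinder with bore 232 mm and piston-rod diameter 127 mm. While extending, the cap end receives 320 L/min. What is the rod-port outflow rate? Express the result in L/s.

Cap-side area A_cap = π/4 × (232 mm)² = 42270 mm^2
Rod-side annular area A_ann = π/4 × (232² − 127²) = 29610 mm^2
Piston speed v = Q_in/A_cap; rod-end outflow Q_out = v × A_ann = Q_in × A_ann/A_cap.

Q_out ≈ 3.74 L/s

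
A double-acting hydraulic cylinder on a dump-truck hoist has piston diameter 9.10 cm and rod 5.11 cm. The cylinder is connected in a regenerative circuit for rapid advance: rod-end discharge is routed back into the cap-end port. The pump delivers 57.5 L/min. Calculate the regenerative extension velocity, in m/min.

In regeneration the rod-end outflow joins the pump flow into the cap end, so the net volume the pump must supply per unit advance equals the rod cross-section area.
Rod cross-section A_rod = π/4 × (5.11 cm)² = 20.51 cm^2
v = Q_pump / A_rod

v ≈ 28.0 m/min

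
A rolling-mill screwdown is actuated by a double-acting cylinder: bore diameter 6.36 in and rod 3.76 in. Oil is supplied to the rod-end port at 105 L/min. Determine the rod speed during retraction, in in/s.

Rod-side annular area A_ann = π/4 × (6.36² − 3.76²) = 20.67 in^2
Flow into the rod-end port fills the annular volume.
v = Q / A

v ≈ 5.17 in/s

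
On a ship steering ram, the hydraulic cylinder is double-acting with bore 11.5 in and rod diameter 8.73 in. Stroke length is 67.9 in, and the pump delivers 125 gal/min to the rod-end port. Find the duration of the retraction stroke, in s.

t ≈ 6.21 s

Rod-side annular area A_ann = π/4 × (11.5² − 8.73²) = 44.01 in^2
Swept volume V = A × L; t = V / Q = A·L / Q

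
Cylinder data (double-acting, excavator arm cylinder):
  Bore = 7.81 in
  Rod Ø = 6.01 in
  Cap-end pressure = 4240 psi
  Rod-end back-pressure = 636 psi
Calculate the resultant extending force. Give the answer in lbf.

Cap-side area A_cap = π/4 × (7.81 in)² = 47.91 in^2
Rod-side annular area A_ann = π/4 × (7.81² − 6.01²) = 19.54 in^2
Net thrust = P_cap·A_cap − P_rod·A_ann = 2.031e5 lbf − 12430 lbf

F ≈ 1.91e5 lbf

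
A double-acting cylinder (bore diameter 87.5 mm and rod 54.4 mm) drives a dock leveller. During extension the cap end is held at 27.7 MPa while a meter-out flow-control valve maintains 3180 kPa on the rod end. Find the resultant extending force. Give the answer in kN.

F ≈ 155 kN

Cap-side area A_cap = π/4 × (87.5 mm)² = 6013 mm^2
Rod-side annular area A_ann = π/4 × (87.5² − 54.4²) = 3689 mm^2
Net thrust = P_cap·A_cap − P_rod·A_ann = 166.6 kN − 11.73 kN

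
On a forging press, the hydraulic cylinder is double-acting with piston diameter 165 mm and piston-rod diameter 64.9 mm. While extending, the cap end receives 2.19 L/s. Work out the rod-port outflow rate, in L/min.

Q_out ≈ 111 L/min

Cap-side area A_cap = π/4 × (165 mm)² = 21380 mm^2
Rod-side annular area A_ann = π/4 × (165² − 64.9²) = 18070 mm^2
Piston speed v = Q_in/A_cap; rod-end outflow Q_out = v × A_ann = Q_in × A_ann/A_cap.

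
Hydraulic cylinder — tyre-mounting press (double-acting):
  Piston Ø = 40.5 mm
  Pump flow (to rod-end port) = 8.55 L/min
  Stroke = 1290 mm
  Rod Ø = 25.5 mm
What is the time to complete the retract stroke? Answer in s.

t ≈ 7.04 s

Rod-side annular area A_ann = π/4 × (40.5² − 25.5²) = 777.5 mm^2
Swept volume V = A × L; t = V / Q = A·L / Q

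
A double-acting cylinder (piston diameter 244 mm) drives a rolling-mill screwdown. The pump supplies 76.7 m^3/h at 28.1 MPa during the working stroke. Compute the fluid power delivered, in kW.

Hydraulic power = P × Q

W ≈ 599 kW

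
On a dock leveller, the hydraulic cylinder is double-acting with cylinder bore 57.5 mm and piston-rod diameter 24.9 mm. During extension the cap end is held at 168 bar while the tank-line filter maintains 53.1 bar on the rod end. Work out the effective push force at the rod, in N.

F ≈ 32400 N

Cap-side area A_cap = π/4 × (57.5 mm)² = 2597 mm^2
Rod-side annular area A_ann = π/4 × (57.5² − 24.9²) = 2110 mm^2
Net thrust = P_cap·A_cap − P_rod·A_ann = 43620 N − 11200 N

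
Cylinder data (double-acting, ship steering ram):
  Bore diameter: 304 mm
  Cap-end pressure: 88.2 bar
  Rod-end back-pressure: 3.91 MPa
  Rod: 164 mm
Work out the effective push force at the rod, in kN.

F ≈ 439 kN

Cap-side area A_cap = π/4 × (304 mm)² = 72580 mm^2
Rod-side annular area A_ann = π/4 × (304² − 164²) = 51460 mm^2
Net thrust = P_cap·A_cap − P_rod·A_ann = 640.2 kN − 201.2 kN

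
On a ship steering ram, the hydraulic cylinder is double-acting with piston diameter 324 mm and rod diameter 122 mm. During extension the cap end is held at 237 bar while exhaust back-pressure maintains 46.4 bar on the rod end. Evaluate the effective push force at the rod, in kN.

F ≈ 1630 kN

Cap-side area A_cap = π/4 × (324 mm)² = 82450 mm^2
Rod-side annular area A_ann = π/4 × (324² − 122²) = 70760 mm^2
Net thrust = P_cap·A_cap − P_rod·A_ann = 1954 kN − 328.3 kN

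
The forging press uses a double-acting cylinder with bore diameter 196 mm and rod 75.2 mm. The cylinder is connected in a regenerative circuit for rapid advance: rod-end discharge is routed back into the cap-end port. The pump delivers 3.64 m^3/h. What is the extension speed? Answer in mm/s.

v ≈ 228 mm/s

In regeneration the rod-end outflow joins the pump flow into the cap end, so the net volume the pump must supply per unit advance equals the rod cross-section area.
Rod cross-section A_rod = π/4 × (75.2 mm)² = 4441 mm^2
v = Q_pump / A_rod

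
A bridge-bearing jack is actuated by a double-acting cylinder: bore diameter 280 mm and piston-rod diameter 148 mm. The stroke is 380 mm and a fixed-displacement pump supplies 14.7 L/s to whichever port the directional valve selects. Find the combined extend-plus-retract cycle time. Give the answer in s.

t ≈ 2.74 s

Cap-side area A_cap = π/4 × (280 mm)² = 61580 mm^2
Rod-side annular area A_ann = π/4 × (280² − 148²) = 44370 mm^2
t_ext = A_cap·L/Q = 1.592 s
t_ret = A_ann·L/Q = 1.147 s
t_cycle = t_ext + t_ret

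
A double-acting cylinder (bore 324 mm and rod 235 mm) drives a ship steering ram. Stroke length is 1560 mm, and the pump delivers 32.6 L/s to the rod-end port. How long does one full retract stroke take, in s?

t ≈ 1.87 s

Rod-side annular area A_ann = π/4 × (324² − 235²) = 39070 mm^2
Swept volume V = A × L; t = V / Q = A·L / Q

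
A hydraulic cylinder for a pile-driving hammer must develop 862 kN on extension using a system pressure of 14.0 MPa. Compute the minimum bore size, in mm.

D ≈ 280 mm

Extension force acts on the full piston face: F = P × (π/4)D².
D = √(4F / (πP)) = √(4 × 862 kN / (π × 14.0 MPa))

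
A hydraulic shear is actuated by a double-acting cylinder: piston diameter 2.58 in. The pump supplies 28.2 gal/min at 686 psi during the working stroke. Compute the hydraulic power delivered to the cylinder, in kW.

Hydraulic power = P × Q

W ≈ 8.41 kW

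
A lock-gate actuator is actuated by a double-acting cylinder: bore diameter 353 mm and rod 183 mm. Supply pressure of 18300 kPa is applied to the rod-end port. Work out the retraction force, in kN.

Rod-side annular area A_ann = π/4 × (353² − 183²) = 71570 mm^2
On retraction the pressure acts on the annular area (bore minus rod).
F = P × A_ann

F ≈ 1310 kN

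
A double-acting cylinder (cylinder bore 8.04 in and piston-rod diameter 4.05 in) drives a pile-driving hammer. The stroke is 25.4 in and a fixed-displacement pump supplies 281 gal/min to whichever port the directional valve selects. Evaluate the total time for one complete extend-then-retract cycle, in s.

t ≈ 2.08 s

Cap-side area A_cap = π/4 × (8.04 in)² = 50.77 in^2
Rod-side annular area A_ann = π/4 × (8.04² − 4.05²) = 37.89 in^2
t_ext = A_cap·L/Q = 1.192 s
t_ret = A_ann·L/Q = 0.8895 s
t_cycle = t_ext + t_ret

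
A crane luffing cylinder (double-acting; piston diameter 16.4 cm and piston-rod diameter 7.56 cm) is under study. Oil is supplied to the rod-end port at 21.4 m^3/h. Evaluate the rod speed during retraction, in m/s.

Rod-side annular area A_ann = π/4 × (16.4² − 7.56²) = 166.4 cm^2
Flow into the rod-end port fills the annular volume.
v = Q / A

v ≈ 0.357 m/s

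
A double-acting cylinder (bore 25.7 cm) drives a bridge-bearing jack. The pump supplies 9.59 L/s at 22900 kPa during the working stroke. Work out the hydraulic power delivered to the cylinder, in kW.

W ≈ 220 kW

Hydraulic power = P × Q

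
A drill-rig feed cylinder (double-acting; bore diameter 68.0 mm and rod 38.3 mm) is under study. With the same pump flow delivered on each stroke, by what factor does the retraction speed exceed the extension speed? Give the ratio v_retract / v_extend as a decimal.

Cap-side area A_cap = π/4 × (68.0 mm)² = 3632 mm^2
Rod-side annular area A_ann = π/4 × (68.0² − 38.3²) = 2480 mm^2
For equal Q, v ∝ 1/A, so v_ret/v_ext = A_cap/A_ann.

v_ret/v_ext ≈ 1.46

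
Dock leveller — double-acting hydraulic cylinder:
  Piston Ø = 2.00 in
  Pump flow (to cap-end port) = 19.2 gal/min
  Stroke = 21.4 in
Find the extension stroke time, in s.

Cap-side area A_cap = π/4 × (2.00 in)² = 3.142 in^2
Swept volume V = A × L; t = V / Q = A·L / Q

t ≈ 0.909 s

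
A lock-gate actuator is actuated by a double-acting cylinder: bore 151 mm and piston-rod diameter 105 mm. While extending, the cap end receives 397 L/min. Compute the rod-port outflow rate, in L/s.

Cap-side area A_cap = π/4 × (151 mm)² = 17910 mm^2
Rod-side annular area A_ann = π/4 × (151² − 105²) = 9249 mm^2
Piston speed v = Q_in/A_cap; rod-end outflow Q_out = v × A_ann = Q_in × A_ann/A_cap.

Q_out ≈ 3.42 L/s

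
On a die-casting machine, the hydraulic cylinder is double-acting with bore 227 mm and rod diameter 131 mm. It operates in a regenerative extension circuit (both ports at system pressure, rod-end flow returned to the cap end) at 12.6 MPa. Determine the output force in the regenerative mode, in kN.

With equal pressure on both faces, forces on the annular region cancel; the net push is pressure × rod cross-section.
Rod cross-section A_rod = π/4 × (131 mm)² = 13480 mm^2
F = P × A_rod

F ≈ 170 kN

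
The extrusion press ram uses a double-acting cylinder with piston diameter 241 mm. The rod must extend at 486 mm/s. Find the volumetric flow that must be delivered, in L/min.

Q ≈ 1330 L/min

Cap-side area A_cap = π/4 × (241 mm)² = 45620 mm^2
Q = A × v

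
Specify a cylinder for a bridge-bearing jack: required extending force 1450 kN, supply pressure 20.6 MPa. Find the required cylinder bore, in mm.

D ≈ 299 mm

Extension force acts on the full piston face: F = P × (π/4)D².
D = √(4F / (πP)) = √(4 × 1450 kN / (π × 20.6 MPa))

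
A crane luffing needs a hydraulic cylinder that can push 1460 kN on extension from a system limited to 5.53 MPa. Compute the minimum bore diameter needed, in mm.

Extension force acts on the full piston face: F = P × (π/4)D².
D = √(4F / (πP)) = √(4 × 1460 kN / (π × 5.53 MPa))

D ≈ 580 mm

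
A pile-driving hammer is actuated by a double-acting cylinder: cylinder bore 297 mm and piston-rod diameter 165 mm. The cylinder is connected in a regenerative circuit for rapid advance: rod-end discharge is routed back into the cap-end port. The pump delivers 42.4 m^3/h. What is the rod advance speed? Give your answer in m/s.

v ≈ 0.551 m/s

In regeneration the rod-end outflow joins the pump flow into the cap end, so the net volume the pump must supply per unit advance equals the rod cross-section area.
Rod cross-section A_rod = π/4 × (165 mm)² = 21380 mm^2
v = Q_pump / A_rod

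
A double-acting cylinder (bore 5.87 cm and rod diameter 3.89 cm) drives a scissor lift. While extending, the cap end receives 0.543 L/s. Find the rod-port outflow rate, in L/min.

Q_out ≈ 18.3 L/min

Cap-side area A_cap = π/4 × (5.87 cm)² = 27.06 cm^2
Rod-side annular area A_ann = π/4 × (5.87² − 3.89²) = 15.18 cm^2
Piston speed v = Q_in/A_cap; rod-end outflow Q_out = v × A_ann = Q_in × A_ann/A_cap.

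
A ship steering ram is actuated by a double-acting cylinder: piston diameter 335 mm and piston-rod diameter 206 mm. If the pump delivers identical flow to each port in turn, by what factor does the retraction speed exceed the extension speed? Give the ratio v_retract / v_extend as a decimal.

v_ret/v_ext ≈ 1.61

Cap-side area A_cap = π/4 × (335 mm)² = 88140 mm^2
Rod-side annular area A_ann = π/4 × (335² − 206²) = 54810 mm^2
For equal Q, v ∝ 1/A, so v_ret/v_ext = A_cap/A_ann.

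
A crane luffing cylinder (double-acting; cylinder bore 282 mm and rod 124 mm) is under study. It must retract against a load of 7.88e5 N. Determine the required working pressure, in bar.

P ≈ 156 bar

Rod-side annular area A_ann = π/4 × (282² − 124²) = 50380 mm^2
Retraction: pressure acts on the annular area.
P = F / A = 7.88e5 N / A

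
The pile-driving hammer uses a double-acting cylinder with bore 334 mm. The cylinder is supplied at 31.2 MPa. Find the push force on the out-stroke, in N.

F ≈ 2.73e6 N

Cap-side area A_cap = π/4 × (334 mm)² = 87620 mm^2
F = P × A_cap = 31.2 MPa × A_cap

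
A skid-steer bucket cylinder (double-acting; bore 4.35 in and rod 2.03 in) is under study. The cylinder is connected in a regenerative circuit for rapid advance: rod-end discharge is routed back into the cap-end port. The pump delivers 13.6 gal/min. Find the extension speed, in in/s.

v ≈ 16.2 in/s

In regeneration the rod-end outflow joins the pump flow into the cap end, so the net volume the pump must supply per unit advance equals the rod cross-section area.
Rod cross-section A_rod = π/4 × (2.03 in)² = 3.237 in^2
v = Q_pump / A_rod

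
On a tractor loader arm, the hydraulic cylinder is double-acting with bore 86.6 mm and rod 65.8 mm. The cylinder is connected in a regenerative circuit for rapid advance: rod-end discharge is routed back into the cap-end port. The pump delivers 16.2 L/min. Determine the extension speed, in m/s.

In regeneration the rod-end outflow joins the pump flow into the cap end, so the net volume the pump must supply per unit advance equals the rod cross-section area.
Rod cross-section A_rod = π/4 × (65.8 mm)² = 3400 mm^2
v = Q_pump / A_rod

v ≈ 0.0794 m/s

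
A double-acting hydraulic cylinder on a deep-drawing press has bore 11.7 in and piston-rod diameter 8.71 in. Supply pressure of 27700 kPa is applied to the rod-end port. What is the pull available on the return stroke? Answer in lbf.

Rod-side annular area A_ann = π/4 × (11.7² − 8.71²) = 47.93 in^2
On retraction the pressure acts on the annular area (bore minus rod).
F = P × A_ann

F ≈ 1.93e5 lbf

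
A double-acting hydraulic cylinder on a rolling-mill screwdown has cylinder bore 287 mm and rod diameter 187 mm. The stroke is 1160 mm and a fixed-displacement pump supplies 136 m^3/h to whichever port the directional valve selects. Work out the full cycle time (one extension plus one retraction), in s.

t ≈ 3.13 s

Cap-side area A_cap = π/4 × (287 mm)² = 64690 mm^2
Rod-side annular area A_ann = π/4 × (287² − 187²) = 37230 mm^2
t_ext = A_cap·L/Q = 1.986 s
t_ret = A_ann·L/Q = 1.143 s
t_cycle = t_ext + t_ret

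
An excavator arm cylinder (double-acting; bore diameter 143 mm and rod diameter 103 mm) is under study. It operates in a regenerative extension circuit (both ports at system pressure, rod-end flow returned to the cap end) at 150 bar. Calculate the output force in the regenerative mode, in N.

With equal pressure on both faces, forces on the annular region cancel; the net push is pressure × rod cross-section.
Rod cross-section A_rod = π/4 × (103 mm)² = 8332 mm^2
F = P × A_rod

F ≈ 1.25e5 N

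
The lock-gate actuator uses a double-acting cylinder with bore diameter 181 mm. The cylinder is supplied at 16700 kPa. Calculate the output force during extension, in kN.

Cap-side area A_cap = π/4 × (181 mm)² = 25730 mm^2
F = P × A_cap = 16700 kPa × A_cap

F ≈ 430 kN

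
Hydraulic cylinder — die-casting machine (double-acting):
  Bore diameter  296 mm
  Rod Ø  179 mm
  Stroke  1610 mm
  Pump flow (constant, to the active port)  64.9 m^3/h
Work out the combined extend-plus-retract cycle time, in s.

t ≈ 10.0 s

Cap-side area A_cap = π/4 × (296 mm)² = 68810 mm^2
Rod-side annular area A_ann = π/4 × (296² − 179²) = 43650 mm^2
t_ext = A_cap·L/Q = 6.145 s
t_ret = A_ann·L/Q = 3.898 s
t_cycle = t_ext + t_ret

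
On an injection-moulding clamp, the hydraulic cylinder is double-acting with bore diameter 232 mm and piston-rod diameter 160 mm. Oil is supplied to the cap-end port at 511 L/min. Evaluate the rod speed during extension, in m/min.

v ≈ 12.1 m/min

Cap-side area A_cap = π/4 × (232 mm)² = 42270 mm^2
v = Q / A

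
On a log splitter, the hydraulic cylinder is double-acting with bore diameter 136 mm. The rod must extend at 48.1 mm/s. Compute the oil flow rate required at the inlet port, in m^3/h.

Q ≈ 2.52 m^3/h

Cap-side area A_cap = π/4 × (136 mm)² = 14530 mm^2
Q = A × v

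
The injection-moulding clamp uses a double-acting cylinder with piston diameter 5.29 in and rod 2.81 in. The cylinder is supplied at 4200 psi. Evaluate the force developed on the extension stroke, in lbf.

F ≈ 92300 lbf

Cap-side area A_cap = π/4 × (5.29 in)² = 21.98 in^2
F = P × A_cap = 4200 psi × A_cap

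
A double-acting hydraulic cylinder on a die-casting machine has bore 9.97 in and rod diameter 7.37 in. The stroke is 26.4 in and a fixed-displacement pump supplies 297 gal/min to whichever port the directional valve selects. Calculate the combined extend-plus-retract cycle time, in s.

t ≈ 2.62 s

Cap-side area A_cap = π/4 × (9.97 in)² = 78.07 in^2
Rod-side annular area A_ann = π/4 × (9.97² − 7.37²) = 35.41 in^2
t_ext = A_cap·L/Q = 1.802 s
t_ret = A_ann·L/Q = 0.8175 s
t_cycle = t_ext + t_ret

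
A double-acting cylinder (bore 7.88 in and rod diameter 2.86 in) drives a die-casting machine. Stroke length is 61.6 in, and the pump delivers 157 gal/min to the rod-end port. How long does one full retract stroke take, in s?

t ≈ 4.32 s

Rod-side annular area A_ann = π/4 × (7.88² − 2.86²) = 42.34 in^2
Swept volume V = A × L; t = V / Q = A·L / Q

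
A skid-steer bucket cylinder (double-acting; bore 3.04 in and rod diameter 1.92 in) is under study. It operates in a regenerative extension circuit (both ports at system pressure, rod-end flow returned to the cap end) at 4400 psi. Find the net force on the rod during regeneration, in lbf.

With equal pressure on both faces, forces on the annular region cancel; the net push is pressure × rod cross-section.
Rod cross-section A_rod = π/4 × (1.92 in)² = 2.895 in^2
F = P × A_rod

F ≈ 12700 lbf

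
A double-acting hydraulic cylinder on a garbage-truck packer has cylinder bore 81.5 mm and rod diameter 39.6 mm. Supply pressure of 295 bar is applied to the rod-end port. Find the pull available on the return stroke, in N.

F ≈ 1.18e5 N

Rod-side annular area A_ann = π/4 × (81.5² − 39.6²) = 3985 mm^2
On retraction the pressure acts on the annular area (bore minus rod).
F = P × A_ann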